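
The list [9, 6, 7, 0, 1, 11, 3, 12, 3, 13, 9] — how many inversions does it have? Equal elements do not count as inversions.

20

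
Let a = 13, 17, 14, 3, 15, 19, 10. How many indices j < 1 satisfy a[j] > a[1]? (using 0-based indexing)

0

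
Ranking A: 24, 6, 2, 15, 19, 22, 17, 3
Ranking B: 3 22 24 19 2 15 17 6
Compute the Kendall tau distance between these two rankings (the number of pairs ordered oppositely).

18

Assign each item its position (1..8) in the first ordering, then rewrite the second ordering as that position sequence:
positions: 24→1, 6→2, 2→3, 15→4, 19→5, 22→6, 17→7, 3→8
second ordering as positions: [8, 6, 1, 5, 3, 4, 7, 2]
Discordant pairs = inversions in this position sequence.
8: 6, 1, 5, 3, 4, 7, 2 → 7
6: 1, 5, 3, 4, 2 → 5
1: 0
5: 3, 4, 2 → 3
3: 2 → 1
4: 2 → 1
7: 2 → 1
2: 0
Total: 7 + 5 + 0 + 3 + 1 + 1 + 1 + 0 = 18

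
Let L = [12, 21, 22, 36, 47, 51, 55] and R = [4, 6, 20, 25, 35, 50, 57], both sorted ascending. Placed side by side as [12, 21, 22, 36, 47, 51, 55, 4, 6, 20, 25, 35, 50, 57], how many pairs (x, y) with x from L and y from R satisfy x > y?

Count, for every r in R, how many entries of L exceed r:
r = 4: 12, 21, 22, 36, 47, 51, 55 → 7
r = 6: 12, 21, 22, 36, 47, 51, 55 → 7
r = 20: 21, 22, 36, 47, 51, 55 → 6
r = 25: 36, 47, 51, 55 → 4
r = 35: 36, 47, 51, 55 → 4
r = 50: 51, 55 → 2
r = 57: none → 0
Cross-inversions: 7 + 7 + 6 + 4 + 4 + 2 + 0 = 30

There are 30 cross-inversions.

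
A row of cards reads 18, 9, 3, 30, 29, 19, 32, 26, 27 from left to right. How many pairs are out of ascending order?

Element-by-element contributions:
18 → 9, 3 → 2
9 → 3 → 1
3 → none → 0
30 → 29, 19, 26, 27 → 4
29 → 19, 26, 27 → 3
19 → none → 0
32 → 26, 27 → 2
26 → none → 0
27 → none → 0
Sum: 2 + 1 + 0 + 4 + 3 + 0 + 2 + 0 + 0 = 12

12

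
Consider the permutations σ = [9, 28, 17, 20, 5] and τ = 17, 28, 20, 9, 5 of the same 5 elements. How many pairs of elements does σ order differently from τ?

Assign each item its position (1..5) in the first ordering, then rewrite the second ordering as that position sequence:
positions: 9→1, 28→2, 17→3, 20→4, 5→5
second ordering as positions: [3, 2, 4, 1, 5]
Discordant pairs = inversions in this position sequence.
3: 2, 1 → 2
2: 1 → 1
4: 1 → 1
1: 0
5: 0
Total: 2 + 1 + 1 + 0 + 0 = 4

4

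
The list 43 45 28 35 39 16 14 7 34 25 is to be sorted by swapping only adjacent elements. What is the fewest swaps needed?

34

Minimum adjacent swaps = number of inversions (each swap of adjacent out-of-order elements removes one inversion and no swap can remove more).
Count inversions — for each element, later elements that are smaller:
43: 28, 35, 39, 16, 14, 7, 34, 25 → 8
45: 28, 35, 39, 16, 14, 7, 34, 25 → 8
28: 16, 14, 7, 25 → 4
35: 16, 14, 7, 34, 25 → 5
39: 16, 14, 7, 34, 25 → 5
16: 14, 7 → 2
14: 7 → 1
7: none → 0
34: 25 → 1
25: none → 0
Total inversions: 8 + 8 + 4 + 5 + 5 + 2 + 1 + 0 + 1 + 0 = 34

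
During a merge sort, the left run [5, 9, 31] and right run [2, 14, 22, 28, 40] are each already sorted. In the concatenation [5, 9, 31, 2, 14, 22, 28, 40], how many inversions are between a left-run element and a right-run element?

For each element r of the right run, count left-run elements greater than r:
r = 2: 5, 9, 31 → 3
r = 14: 31 → 1
r = 22: 31 → 1
r = 28: 31 → 1
r = 40: none → 0
Cross-inversions: 3 + 1 + 1 + 1 + 0 = 6

There are 6 cross-inversions.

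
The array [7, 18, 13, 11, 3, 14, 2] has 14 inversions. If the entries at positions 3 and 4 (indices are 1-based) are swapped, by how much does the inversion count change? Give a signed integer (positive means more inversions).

-1

Positions 3 and 4 hold 13 and 11; after swapping, the array is [7, 18, 11, 13, 3, 14, 2].
Sweep left to right; for each value list the smaller values that follow it:
7 → 3, 2 → 2
18 → 11, 13, 3, 14, 2 → 5
11 → 3, 2 → 2
13 → 3, 2 → 2
3 → 2 → 1
14 → 2 → 1
2 → none → 0
Sum: 2 + 5 + 2 + 2 + 1 + 1 + 0 = 13
Change: 13 − 14 = -1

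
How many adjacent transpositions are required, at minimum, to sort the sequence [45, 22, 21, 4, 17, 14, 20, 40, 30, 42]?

Minimum adjacent swaps = number of inversions (each swap of adjacent out-of-order elements removes one inversion and no swap can remove more).
Count inversions — for each element, later elements that are smaller:
45: 22, 21, 4, 17, 14, 20, 40, 30, 42 → 9
22: 21, 4, 17, 14, 20 → 5
21: 4, 17, 14, 20 → 4
4: none → 0
17: 14 → 1
14: none → 0
20: none → 0
40: 30 → 1
30: none → 0
42: none → 0
Total inversions: 9 + 5 + 4 + 0 + 1 + 0 + 0 + 1 + 0 + 0 = 20

20 adjacent swaps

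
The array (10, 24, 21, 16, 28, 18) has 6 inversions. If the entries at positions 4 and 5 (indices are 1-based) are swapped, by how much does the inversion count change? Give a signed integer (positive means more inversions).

+1

Positions 4 and 5 hold 16 and 28; after swapping, the array is [10, 24, 21, 28, 16, 18].
Sweep left to right; for each value list the smaller values that follow it:
10: 0
24: 3
21: 2
28: 2
16: 0
18: 0
Sum: 0 + 3 + 2 + 2 + 0 + 0 = 7
Change: 7 − 6 = +1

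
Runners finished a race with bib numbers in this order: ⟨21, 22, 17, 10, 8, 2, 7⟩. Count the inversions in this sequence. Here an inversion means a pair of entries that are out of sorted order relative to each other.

19

For each element, count later entries that are smaller:
21: 5
22: 5
17: 4
10: 3
8: 2
2: 0
7: 0
Sum: 5 + 5 + 4 + 3 + 2 + 0 + 0 = 19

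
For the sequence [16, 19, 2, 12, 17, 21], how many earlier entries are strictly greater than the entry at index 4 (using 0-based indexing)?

The element at index 4 is 17.
Elements before it: 16, 19, 2, 12
Those larger than 17: 19

1 such element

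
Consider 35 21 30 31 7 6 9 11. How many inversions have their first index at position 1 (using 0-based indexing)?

The element at index 1 is 21.
Elements after it: 30, 31, 7, 6, 9, 11
Those smaller than 21: 7, 6, 9, 11

4 such elements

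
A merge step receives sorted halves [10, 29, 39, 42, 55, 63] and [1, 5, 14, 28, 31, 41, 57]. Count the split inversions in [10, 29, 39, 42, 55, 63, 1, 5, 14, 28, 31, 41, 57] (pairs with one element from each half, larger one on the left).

30 cross-inversions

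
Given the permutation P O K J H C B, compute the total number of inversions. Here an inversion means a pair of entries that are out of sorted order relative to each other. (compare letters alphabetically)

21

Count, for each position, how many later elements it exceeds:
P → O, K, J, H, C, B → 6
O → K, J, H, C, B → 5
K → J, H, C, B → 4
J → H, C, B → 3
H → C, B → 2
C → B → 1
B → none → 0
Sum: 6 + 5 + 4 + 3 + 2 + 1 + 0 = 21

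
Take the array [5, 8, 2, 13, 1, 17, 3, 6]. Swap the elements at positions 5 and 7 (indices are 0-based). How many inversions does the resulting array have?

12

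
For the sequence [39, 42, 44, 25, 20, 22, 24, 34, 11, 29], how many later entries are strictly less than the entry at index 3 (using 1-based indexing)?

7

The element at index 3 is 44.
Elements after it: 25, 20, 22, 24, 34, 11, 29
Those smaller than 44: 25, 20, 22, 24, 34, 11, 29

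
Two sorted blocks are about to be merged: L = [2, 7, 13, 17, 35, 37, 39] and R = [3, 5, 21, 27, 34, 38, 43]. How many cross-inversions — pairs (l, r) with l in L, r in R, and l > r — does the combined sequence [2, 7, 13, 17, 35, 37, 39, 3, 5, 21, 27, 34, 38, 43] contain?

22 split inversions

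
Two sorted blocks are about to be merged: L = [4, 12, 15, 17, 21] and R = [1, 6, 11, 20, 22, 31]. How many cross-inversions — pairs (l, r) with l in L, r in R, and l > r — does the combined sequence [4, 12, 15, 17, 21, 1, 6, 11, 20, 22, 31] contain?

14 cross-inversions

For each element r of the right run, count left-run elements greater than r:
r = 1: 4, 12, 15, 17, 21 → 5
r = 6: 12, 15, 17, 21 → 4
r = 11: 12, 15, 17, 21 → 4
r = 20: 21 → 1
r = 22: none → 0
r = 31: none → 0
Cross-inversions: 5 + 4 + 4 + 1 + 0 + 0 = 14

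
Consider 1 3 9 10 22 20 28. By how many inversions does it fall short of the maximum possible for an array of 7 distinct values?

Maximum inversions for 7 distinct elements is C(7, 2) = 7·6/2 = 21.
Current inversions — for each element, count later smaller elements:
1: 0
3: 0
9: 0
10: 0
22: 1
20: 0
28: 0
Current total: 0 + 0 + 0 + 0 + 1 + 0 + 0 = 1
Shortfall: 21 − 1 = 20

20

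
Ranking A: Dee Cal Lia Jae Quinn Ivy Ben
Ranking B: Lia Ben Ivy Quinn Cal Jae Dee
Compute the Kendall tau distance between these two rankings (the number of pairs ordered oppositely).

16 discordant pairs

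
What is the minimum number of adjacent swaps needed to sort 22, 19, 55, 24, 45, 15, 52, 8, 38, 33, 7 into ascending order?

Swaps: 33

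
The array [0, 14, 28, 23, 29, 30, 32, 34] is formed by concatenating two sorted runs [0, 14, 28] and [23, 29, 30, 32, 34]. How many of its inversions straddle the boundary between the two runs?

1

Take each right-half value and tally the left-half values above it:
r = 23: 28 → 1
r = 29: none → 0
r = 30: none → 0
r = 32: none → 0
r = 34: none → 0
Cross-inversions: 1 + 0 + 0 + 0 + 0 = 1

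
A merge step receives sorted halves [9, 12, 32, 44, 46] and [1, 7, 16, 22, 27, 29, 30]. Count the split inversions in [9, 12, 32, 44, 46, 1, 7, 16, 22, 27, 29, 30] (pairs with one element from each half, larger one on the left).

25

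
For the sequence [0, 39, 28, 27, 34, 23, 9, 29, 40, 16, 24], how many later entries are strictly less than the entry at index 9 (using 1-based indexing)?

2

The element at index 9 is 40.
Elements after it: 16, 24
Those smaller than 40: 16, 24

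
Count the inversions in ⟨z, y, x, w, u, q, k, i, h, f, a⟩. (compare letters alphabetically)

Sweep left to right; for each value list the smaller values that follow it:
z: 10
y: 9
x: 8
w: 7
u: 6
q: 5
k: 4
i: 3
h: 2
f: 1
a: 0
Sum: 10 + 9 + 8 + 7 + 6 + 5 + 4 + 3 + 2 + 1 + 0 = 55

55 inversions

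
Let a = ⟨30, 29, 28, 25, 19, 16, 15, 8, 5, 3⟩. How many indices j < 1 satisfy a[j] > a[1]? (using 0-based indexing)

1

The element at index 1 is 29.
Elements before it: 30
Those larger than 29: 30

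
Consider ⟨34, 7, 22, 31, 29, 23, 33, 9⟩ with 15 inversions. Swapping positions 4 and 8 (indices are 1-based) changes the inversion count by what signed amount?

-5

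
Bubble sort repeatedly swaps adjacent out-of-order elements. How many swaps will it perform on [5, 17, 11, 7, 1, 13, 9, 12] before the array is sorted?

The minimum number of adjacent swaps to sort an array equals its inversion count, since every such swap removes exactly one inversion.
Count inversions — for each element, later elements that are smaller:
5: 1 → 1
17: 11, 7, 1, 13, 9, 12 → 6
11: 7, 1, 9 → 3
7: 1 → 1
1: none → 0
13: 9, 12 → 2
9: none → 0
12: none → 0
Total inversions: 1 + 6 + 3 + 1 + 0 + 2 + 0 + 0 = 13

13 adjacent swaps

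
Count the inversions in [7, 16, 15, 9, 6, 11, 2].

Count, for each position, how many later elements it exceeds:
7 → 6, 2 → 2
16 → 15, 9, 6, 11, 2 → 5
15 → 9, 6, 11, 2 → 4
9 → 6, 2 → 2
6 → 2 → 1
11 → 2 → 1
2 → none → 0
Sum: 2 + 5 + 4 + 2 + 1 + 1 + 0 = 15

15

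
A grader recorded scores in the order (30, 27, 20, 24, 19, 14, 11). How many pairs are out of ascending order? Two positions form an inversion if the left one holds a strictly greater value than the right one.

For each element, count later entries that are smaller:
30 → 27, 20, 24, 19, 14, 11 → 6
27 → 20, 24, 19, 14, 11 → 5
20 → 19, 14, 11 → 3
24 → 19, 14, 11 → 3
19 → 14, 11 → 2
14 → 11 → 1
11 → none → 0
Sum: 6 + 5 + 3 + 3 + 2 + 1 + 0 = 20

20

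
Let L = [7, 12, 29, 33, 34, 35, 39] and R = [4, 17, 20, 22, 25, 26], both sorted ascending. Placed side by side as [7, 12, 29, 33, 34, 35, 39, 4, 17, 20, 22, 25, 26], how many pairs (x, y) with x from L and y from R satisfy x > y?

32 cross-inversions

Take each right-half value and tally the left-half values above it:
r = 4: 7, 12, 29, 33, 34, 35, 39 → 7
r = 17: 29, 33, 34, 35, 39 → 5
r = 20: 29, 33, 34, 35, 39 → 5
r = 22: 29, 33, 34, 35, 39 → 5
r = 25: 29, 33, 34, 35, 39 → 5
r = 26: 29, 33, 34, 35, 39 → 5
Cross-inversions: 7 + 5 + 5 + 5 + 5 + 5 = 32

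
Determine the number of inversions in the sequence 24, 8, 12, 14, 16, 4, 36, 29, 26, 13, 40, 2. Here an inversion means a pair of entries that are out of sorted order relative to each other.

29

Element-by-element contributions:
24 → 8, 12, 14, 16, 4, 13, 2 → 7
8 → 4, 2 → 2
12 → 4, 2 → 2
14 → 4, 13, 2 → 3
16 → 4, 13, 2 → 3
4 → 2 → 1
36 → 29, 26, 13, 2 → 4
29 → 26, 13, 2 → 3
26 → 13, 2 → 2
13 → 2 → 1
40 → 2 → 1
2 → none → 0
Sum: 7 + 2 + 2 + 3 + 3 + 1 + 4 + 3 + 2 + 1 + 1 + 0 = 29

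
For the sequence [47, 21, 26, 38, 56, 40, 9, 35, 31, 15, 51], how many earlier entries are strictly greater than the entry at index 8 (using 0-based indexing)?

The element at index 8 is 31.
Elements before it: 47, 21, 26, 38, 56, 40, 9, 35
Those larger than 31: 47, 38, 56, 40, 35

5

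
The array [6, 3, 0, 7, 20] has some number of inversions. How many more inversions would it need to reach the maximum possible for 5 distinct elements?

Maximum inversions for 5 distinct elements is C(5, 2) = 5·4/2 = 10.
Current inversions — for each element, count later smaller elements:
6: 2
3: 1
0: 0
7: 0
20: 0
Current total: 2 + 1 + 0 + 0 + 0 = 3
Shortfall: 10 − 3 = 7

7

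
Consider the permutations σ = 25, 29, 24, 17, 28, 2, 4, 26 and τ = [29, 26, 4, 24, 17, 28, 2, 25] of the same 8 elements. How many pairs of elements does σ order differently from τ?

16 discordant pairs

Assign each item its position (1..8) in the first ordering, then rewrite the second ordering as that position sequence:
positions: 25→1, 29→2, 24→3, 17→4, 28→5, 2→6, 4→7, 26→8
second ordering as positions: [2, 8, 7, 3, 4, 5, 6, 1]
Discordant pairs = inversions in this position sequence.
2: 1 → 1
8: 7, 3, 4, 5, 6, 1 → 6
7: 3, 4, 5, 6, 1 → 5
3: 1 → 1
4: 1 → 1
5: 1 → 1
6: 1 → 1
1: 0
Total: 1 + 6 + 5 + 1 + 1 + 1 + 1 + 0 = 16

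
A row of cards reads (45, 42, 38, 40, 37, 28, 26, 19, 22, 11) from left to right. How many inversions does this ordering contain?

Inversions: 43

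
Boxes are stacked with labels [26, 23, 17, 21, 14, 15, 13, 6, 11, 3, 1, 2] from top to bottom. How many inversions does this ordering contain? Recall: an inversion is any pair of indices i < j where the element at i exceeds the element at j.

62 inversions

Sweep left to right; for each value list the smaller values that follow it:
26: 11
23: 10
17: 8
21: 8
14: 6
15: 6
13: 5
6: 3
11: 3
3: 2
1: 0
2: 0
Sum: 11 + 10 + 8 + 8 + 6 + 6 + 5 + 3 + 3 + 2 + 0 + 0 = 62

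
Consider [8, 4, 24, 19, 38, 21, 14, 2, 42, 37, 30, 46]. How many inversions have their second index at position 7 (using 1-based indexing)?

The element at index 7 is 14.
Elements before it: 8, 4, 24, 19, 38, 21
Those larger than 14: 24, 19, 38, 21

4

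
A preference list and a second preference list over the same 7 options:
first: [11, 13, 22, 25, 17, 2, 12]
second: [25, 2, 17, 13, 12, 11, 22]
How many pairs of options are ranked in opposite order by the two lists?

Assign each item its position (1..7) in the first ordering, then rewrite the second ordering as that position sequence:
positions: 11→1, 13→2, 22→3, 25→4, 17→5, 2→6, 12→7
second ordering as positions: [4, 6, 5, 2, 7, 1, 3]
Discordant pairs = inversions in this position sequence.
4: 2, 1, 3 → 3
6: 5, 2, 1, 3 → 4
5: 2, 1, 3 → 3
2: 1 → 1
7: 1, 3 → 2
1: 0
3: 0
Total: 3 + 4 + 3 + 1 + 2 + 0 + 0 = 13

13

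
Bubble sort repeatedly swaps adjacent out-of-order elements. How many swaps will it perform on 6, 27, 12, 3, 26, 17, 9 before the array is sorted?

The minimum number of adjacent swaps to sort an array equals its inversion count, since every such swap removes exactly one inversion.
Count inversions — for each element, later elements that are smaller:
6: 3 → 1
27: 12, 3, 26, 17, 9 → 5
12: 3, 9 → 2
3: none → 0
26: 17, 9 → 2
17: 9 → 1
9: none → 0
Total inversions: 1 + 5 + 2 + 0 + 2 + 1 + 0 = 11

There are 11 swaps.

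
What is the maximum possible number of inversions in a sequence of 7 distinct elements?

A reversed (strictly descending) arrangement makes every pair an inversion, giving C(7, 2) inversions.
C(7, 2) = 7·6/2 = 21

21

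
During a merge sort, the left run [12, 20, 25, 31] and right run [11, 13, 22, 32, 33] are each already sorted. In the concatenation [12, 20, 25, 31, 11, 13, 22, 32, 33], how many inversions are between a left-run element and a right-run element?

9

For each element r of the right run, count left-run elements greater than r:
r = 11: 12, 20, 25, 31 → 4
r = 13: 20, 25, 31 → 3
r = 22: 25, 31 → 2
r = 32: none → 0
r = 33: none → 0
Cross-inversions: 4 + 3 + 2 + 0 + 0 = 9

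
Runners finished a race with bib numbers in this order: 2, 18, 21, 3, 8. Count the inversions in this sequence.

Out-of-order index pairs (0-indexed):
(1,3): 18 > 3
(1,4): 18 > 8
(2,3): 21 > 3
(2,4): 21 > 8
That's 4 pairs.

Inversions: 4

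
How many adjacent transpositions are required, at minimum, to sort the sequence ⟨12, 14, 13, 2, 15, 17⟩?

Adjacent swaps: 4

Each adjacent swap fixes exactly one inversion, so the minimum swap count equals the number of inversions.
Count inversions — for each element, later elements that are smaller:
12: 2 → 1
14: 13, 2 → 2
13: 2 → 1
2: none → 0
15: none → 0
17: none → 0
Total inversions: 1 + 2 + 1 + 0 + 0 + 0 = 4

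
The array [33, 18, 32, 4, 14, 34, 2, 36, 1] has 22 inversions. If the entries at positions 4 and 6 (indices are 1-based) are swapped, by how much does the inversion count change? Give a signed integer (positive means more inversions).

Positions 4 and 6 hold 4 and 34; after swapping, the array is [33, 18, 32, 34, 14, 4, 2, 36, 1].
Element-by-element contributions:
33: 6
18: 4
32: 4
34: 4
14: 3
4: 2
2: 1
36: 1
1: 0
Sum: 6 + 4 + 4 + 4 + 3 + 2 + 1 + 1 + 0 = 25
Change: 25 − 22 = +3

+3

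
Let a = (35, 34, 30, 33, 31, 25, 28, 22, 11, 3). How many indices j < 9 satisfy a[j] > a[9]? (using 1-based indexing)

The element at index 9 is 11.
Elements before it: 35, 34, 30, 33, 31, 25, 28, 22
Those larger than 11: 35, 34, 30, 33, 31, 25, 28, 22

8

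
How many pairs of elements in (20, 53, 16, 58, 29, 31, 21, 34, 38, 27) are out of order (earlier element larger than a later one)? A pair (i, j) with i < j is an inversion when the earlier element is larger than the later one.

Count, for each position, how many later elements it exceeds:
20 → 16 → 1
53 → 16, 29, 31, 21, 34, 38, 27 → 7
16 → none → 0
58 → 29, 31, 21, 34, 38, 27 → 6
29 → 21, 27 → 2
31 → 21, 27 → 2
21 → none → 0
34 → 27 → 1
38 → 27 → 1
27 → none → 0
Sum: 1 + 7 + 0 + 6 + 2 + 2 + 0 + 1 + 1 + 0 = 20

20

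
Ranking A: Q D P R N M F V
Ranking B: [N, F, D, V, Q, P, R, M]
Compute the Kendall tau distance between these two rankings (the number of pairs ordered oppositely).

Discordant pairs: 14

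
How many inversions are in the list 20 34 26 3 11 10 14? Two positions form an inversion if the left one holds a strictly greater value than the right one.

Element-by-element contributions:
20: 4
34: 5
26: 4
3: 0
11: 1
10: 0
14: 0
Sum: 4 + 5 + 4 + 0 + 1 + 0 + 0 = 14

14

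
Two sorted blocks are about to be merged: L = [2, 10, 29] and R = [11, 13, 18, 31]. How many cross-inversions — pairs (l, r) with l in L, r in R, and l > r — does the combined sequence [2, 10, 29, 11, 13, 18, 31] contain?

There are 3 cross-inversions.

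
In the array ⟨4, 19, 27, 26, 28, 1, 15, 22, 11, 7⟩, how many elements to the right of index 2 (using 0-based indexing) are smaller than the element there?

The element at index 2 is 27.
Elements after it: 26, 28, 1, 15, 22, 11, 7
Those smaller than 27: 26, 1, 15, 22, 11, 7

6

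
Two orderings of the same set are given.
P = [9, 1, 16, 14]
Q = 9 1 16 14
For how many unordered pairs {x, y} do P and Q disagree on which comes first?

0

Assign each item its position (1..4) in the first ordering, then rewrite the second ordering as that position sequence:
positions: 9→1, 1→2, 16→3, 14→4
second ordering as positions: [1, 2, 3, 4]
Discordant pairs = inversions in this position sequence.
1: 0
2: 0
3: 0
4: 0
Total: 0 + 0 + 0 + 0 = 0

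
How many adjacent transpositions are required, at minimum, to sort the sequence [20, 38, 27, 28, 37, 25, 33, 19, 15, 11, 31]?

36

The minimum number of adjacent swaps to sort an array equals its inversion count, since every such swap removes exactly one inversion.
Count inversions — for each element, later elements that are smaller:
20: 19, 15, 11 → 3
38: 27, 28, 37, 25, 33, 19, 15, 11, 31 → 9
27: 25, 19, 15, 11 → 4
28: 25, 19, 15, 11 → 4
37: 25, 33, 19, 15, 11, 31 → 6
25: 19, 15, 11 → 3
33: 19, 15, 11, 31 → 4
19: 15, 11 → 2
15: 11 → 1
11: none → 0
31: none → 0
Total inversions: 3 + 9 + 4 + 4 + 6 + 3 + 4 + 2 + 1 + 0 + 0 = 36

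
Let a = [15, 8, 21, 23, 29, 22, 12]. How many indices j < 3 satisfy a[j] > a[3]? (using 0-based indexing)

The element at index 3 is 23.
Elements before it: 15, 8, 21
None of them are larger than 23.

0 such elements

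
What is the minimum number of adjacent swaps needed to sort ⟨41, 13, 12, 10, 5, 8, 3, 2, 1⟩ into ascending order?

There are 35 adjacent swaps.

Each adjacent swap fixes exactly one inversion, so the minimum swap count equals the number of inversions.
Count inversions — for each element, later elements that are smaller:
41: 13, 12, 10, 5, 8, 3, 2, 1 → 8
13: 12, 10, 5, 8, 3, 2, 1 → 7
12: 10, 5, 8, 3, 2, 1 → 6
10: 5, 8, 3, 2, 1 → 5
5: 3, 2, 1 → 3
8: 3, 2, 1 → 3
3: 2, 1 → 2
2: 1 → 1
1: none → 0
Total inversions: 8 + 7 + 6 + 5 + 3 + 3 + 2 + 1 + 0 = 35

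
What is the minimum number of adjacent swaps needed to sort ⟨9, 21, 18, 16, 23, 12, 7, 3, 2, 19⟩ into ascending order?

Minimum adjacent swaps = number of inversions (each swap of adjacent out-of-order elements removes one inversion and no swap can remove more).
Count inversions — for each element, later elements that are smaller:
9: 7, 3, 2 → 3
21: 18, 16, 12, 7, 3, 2, 19 → 7
18: 16, 12, 7, 3, 2 → 5
16: 12, 7, 3, 2 → 4
23: 12, 7, 3, 2, 19 → 5
12: 7, 3, 2 → 3
7: 3, 2 → 2
3: 2 → 1
2: none → 0
19: none → 0
Total inversions: 3 + 7 + 5 + 4 + 5 + 3 + 2 + 1 + 0 + 0 = 30

30 swaps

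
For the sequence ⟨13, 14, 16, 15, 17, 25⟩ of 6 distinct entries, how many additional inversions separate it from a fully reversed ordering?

Maximum inversions for 6 distinct elements is C(6, 2) = 6·5/2 = 15.
Current inversions — for each element, count later smaller elements:
13: 0
14: 0
16: 1
15: 0
17: 0
25: 0
Current total: 0 + 0 + 1 + 0 + 0 + 0 = 1
Shortfall: 15 − 1 = 14

14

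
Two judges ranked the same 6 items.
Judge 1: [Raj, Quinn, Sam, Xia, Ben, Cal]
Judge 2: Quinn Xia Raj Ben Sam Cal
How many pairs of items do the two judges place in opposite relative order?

4

Assign each item its position (1..6) in the first ordering, then rewrite the second ordering as that position sequence:
positions: Raj→1, Quinn→2, Sam→3, Xia→4, Ben→5, Cal→6
second ordering as positions: [2, 4, 1, 5, 3, 6]
Discordant pairs = inversions in this position sequence.
2: 1 → 1
4: 1, 3 → 2
1: 0
5: 3 → 1
3: 0
6: 0
Total: 1 + 2 + 0 + 1 + 0 + 0 = 4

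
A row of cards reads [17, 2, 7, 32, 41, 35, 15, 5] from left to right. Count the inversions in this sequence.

Element-by-element contributions:
17: 4
2: 0
7: 1
32: 2
41: 3
35: 2
15: 1
5: 0
Sum: 4 + 0 + 1 + 2 + 3 + 2 + 1 + 0 = 13

Inversions: 13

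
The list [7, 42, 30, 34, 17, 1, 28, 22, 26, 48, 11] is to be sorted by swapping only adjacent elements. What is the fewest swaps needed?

29

Each adjacent swap fixes exactly one inversion, so the minimum swap count equals the number of inversions.
Count inversions — for each element, later elements that are smaller:
7: 1 → 1
42: 30, 34, 17, 1, 28, 22, 26, 11 → 8
30: 17, 1, 28, 22, 26, 11 → 6
34: 17, 1, 28, 22, 26, 11 → 6
17: 1, 11 → 2
1: none → 0
28: 22, 26, 11 → 3
22: 11 → 1
26: 11 → 1
48: 11 → 1
11: none → 0
Total inversions: 1 + 8 + 6 + 6 + 2 + 0 + 3 + 1 + 1 + 1 + 0 = 29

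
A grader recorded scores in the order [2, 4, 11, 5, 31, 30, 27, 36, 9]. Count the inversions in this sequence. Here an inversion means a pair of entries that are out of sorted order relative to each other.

Element-by-element contributions:
2: 0
4: 0
11: 2
5: 0
31: 3
30: 2
27: 1
36: 1
9: 0
Sum: 0 + 0 + 2 + 0 + 3 + 2 + 1 + 1 + 0 = 9

9 inversions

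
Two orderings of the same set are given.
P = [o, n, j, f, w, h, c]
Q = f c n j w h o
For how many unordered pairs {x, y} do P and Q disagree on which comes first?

There are 12 disagreeing pairs.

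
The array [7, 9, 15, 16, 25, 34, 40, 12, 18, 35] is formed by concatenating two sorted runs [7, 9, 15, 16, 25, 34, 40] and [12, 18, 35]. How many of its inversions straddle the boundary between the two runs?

Cross-inversions: 9

Take each right-half value and tally the left-half values above it:
r = 12: 15, 16, 25, 34, 40 → 5
r = 18: 25, 34, 40 → 3
r = 35: 40 → 1
Cross-inversions: 5 + 3 + 1 = 9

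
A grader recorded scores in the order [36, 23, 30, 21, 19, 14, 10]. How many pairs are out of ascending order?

Count, for each position, how many later elements it exceeds:
36: 6
23: 4
30: 4
21: 3
19: 2
14: 1
10: 0
Sum: 6 + 4 + 4 + 3 + 2 + 1 + 0 = 20

There are 20 inversions.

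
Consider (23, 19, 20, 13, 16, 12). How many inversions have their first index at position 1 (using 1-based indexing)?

The element at index 1 is 23.
Elements after it: 19, 20, 13, 16, 12
Those smaller than 23: 19, 20, 13, 16, 12

5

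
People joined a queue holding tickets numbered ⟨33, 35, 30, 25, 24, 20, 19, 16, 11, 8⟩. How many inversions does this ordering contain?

44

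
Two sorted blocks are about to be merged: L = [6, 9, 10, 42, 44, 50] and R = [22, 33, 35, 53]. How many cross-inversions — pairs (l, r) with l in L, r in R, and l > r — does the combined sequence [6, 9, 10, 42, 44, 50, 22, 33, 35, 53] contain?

Take each right-half value and tally the left-half values above it:
r = 22: 42, 44, 50 → 3
r = 33: 42, 44, 50 → 3
r = 35: 42, 44, 50 → 3
r = 53: none → 0
Cross-inversions: 3 + 3 + 3 + 0 = 9

9 cross-inversions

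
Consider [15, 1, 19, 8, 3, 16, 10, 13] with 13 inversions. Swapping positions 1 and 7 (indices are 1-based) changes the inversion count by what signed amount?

-1

Positions 1 and 7 hold 15 and 10; after swapping, the array is [10, 1, 19, 8, 3, 16, 15, 13].
Element-by-element contributions:
10: 3
1: 0
19: 5
8: 1
3: 0
16: 2
15: 1
13: 0
Sum: 3 + 0 + 5 + 1 + 0 + 2 + 1 + 0 = 12
Change: 12 − 13 = -1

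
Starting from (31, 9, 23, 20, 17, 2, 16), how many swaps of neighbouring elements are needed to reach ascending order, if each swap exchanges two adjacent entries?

Each adjacent swap fixes exactly one inversion, so the minimum swap count equals the number of inversions.
Count inversions — for each element, later elements that are smaller:
31: 9, 23, 20, 17, 2, 16 → 6
9: 2 → 1
23: 20, 17, 2, 16 → 4
20: 17, 2, 16 → 3
17: 2, 16 → 2
2: none → 0
16: none → 0
Total inversions: 6 + 1 + 4 + 3 + 2 + 0 + 0 = 16

16 adjacent swaps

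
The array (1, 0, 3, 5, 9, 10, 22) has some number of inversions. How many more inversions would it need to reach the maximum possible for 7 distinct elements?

20 inversions short

Maximum inversions for 7 distinct elements is C(7, 2) = 7·6/2 = 21.
Current inversions — for each element, count later smaller elements:
1: 1
0: 0
3: 0
5: 0
9: 0
10: 0
22: 0
Current total: 1 + 0 + 0 + 0 + 0 + 0 + 0 = 1
Shortfall: 21 − 1 = 20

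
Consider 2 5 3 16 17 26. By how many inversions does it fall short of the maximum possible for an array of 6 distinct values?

Maximum inversions for 6 distinct elements is C(6, 2) = 6·5/2 = 15.
Current inversions — for each element, count later smaller elements:
2: 0
5: 1
3: 0
16: 0
17: 0
26: 0
Current total: 0 + 1 + 0 + 0 + 0 + 0 = 1
Shortfall: 15 − 1 = 14

14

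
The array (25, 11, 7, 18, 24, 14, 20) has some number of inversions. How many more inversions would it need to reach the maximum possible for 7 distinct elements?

Maximum inversions for 7 distinct elements is C(7, 2) = 7·6/2 = 21.
Current inversions — for each element, count later smaller elements:
25: 6
11: 1
7: 0
18: 1
24: 2
14: 0
20: 0
Current total: 6 + 1 + 0 + 1 + 2 + 0 + 0 = 10
Shortfall: 21 − 10 = 11

11 inversions short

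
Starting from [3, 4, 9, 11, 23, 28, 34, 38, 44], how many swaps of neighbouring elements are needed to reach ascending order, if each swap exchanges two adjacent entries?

0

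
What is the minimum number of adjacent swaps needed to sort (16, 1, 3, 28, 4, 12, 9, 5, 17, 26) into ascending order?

The minimum number of adjacent swaps to sort an array equals its inversion count, since every such swap removes exactly one inversion.
Count inversions — for each element, later elements that are smaller:
16: 1, 3, 4, 12, 9, 5 → 6
1: none → 0
3: none → 0
28: 4, 12, 9, 5, 17, 26 → 6
4: none → 0
12: 9, 5 → 2
9: 5 → 1
5: none → 0
17: none → 0
26: none → 0
Total inversions: 6 + 0 + 0 + 6 + 0 + 2 + 1 + 0 + 0 + 0 = 15

15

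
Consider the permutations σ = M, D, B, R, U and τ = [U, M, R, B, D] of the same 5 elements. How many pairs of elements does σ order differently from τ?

Assign each item its position (1..5) in the first ordering, then rewrite the second ordering as that position sequence:
positions: M→1, D→2, B→3, R→4, U→5
second ordering as positions: [5, 1, 4, 3, 2]
Discordant pairs = inversions in this position sequence.
5: 1, 4, 3, 2 → 4
1: 0
4: 3, 2 → 2
3: 2 → 1
2: 0
Total: 4 + 0 + 2 + 1 + 0 = 7

7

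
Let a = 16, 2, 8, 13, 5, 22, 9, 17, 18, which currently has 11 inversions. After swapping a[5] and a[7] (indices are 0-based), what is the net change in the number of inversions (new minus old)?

Positions 5 and 7 hold 22 and 17; after swapping, the array is [16, 2, 8, 13, 5, 17, 9, 22, 18].
Count, for each position, how many later elements it exceeds:
16: 5
2: 0
8: 1
13: 2
5: 0
17: 1
9: 0
22: 1
18: 0
Sum: 5 + 0 + 1 + 2 + 0 + 1 + 0 + 1 + 0 = 10
Change: 10 − 11 = -1

-1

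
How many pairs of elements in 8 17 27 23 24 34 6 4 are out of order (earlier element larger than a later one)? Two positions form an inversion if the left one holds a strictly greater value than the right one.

Element-by-element contributions:
8: 2
17: 2
27: 4
23: 2
24: 2
34: 2
6: 1
4: 0
Sum: 2 + 2 + 4 + 2 + 2 + 2 + 1 + 0 = 15

15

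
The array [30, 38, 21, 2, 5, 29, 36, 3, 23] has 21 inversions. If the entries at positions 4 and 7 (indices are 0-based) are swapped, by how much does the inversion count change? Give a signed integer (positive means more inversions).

-1

Positions 4 and 7 hold 5 and 3; after swapping, the array is [30, 38, 21, 2, 3, 29, 36, 5, 23].
Sweep left to right; for each value list the smaller values that follow it:
30: 6
38: 7
21: 3
2: 0
3: 0
29: 2
36: 2
5: 0
23: 0
Sum: 6 + 7 + 3 + 0 + 0 + 2 + 2 + 0 + 0 = 20
Change: 20 − 21 = -1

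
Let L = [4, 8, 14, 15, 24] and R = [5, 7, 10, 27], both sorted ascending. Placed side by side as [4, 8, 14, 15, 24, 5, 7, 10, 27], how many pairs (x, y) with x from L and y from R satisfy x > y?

Count, for every r in R, how many entries of L exceed r:
r = 5: 8, 14, 15, 24 → 4
r = 7: 8, 14, 15, 24 → 4
r = 10: 14, 15, 24 → 3
r = 27: none → 0
Cross-inversions: 4 + 4 + 3 + 0 = 11

11 cross-inversions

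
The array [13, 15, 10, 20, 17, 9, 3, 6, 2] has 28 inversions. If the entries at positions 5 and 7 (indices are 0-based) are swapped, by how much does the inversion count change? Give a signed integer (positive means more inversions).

-1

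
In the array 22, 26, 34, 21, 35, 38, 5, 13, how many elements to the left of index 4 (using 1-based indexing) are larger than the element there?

The element at index 4 is 21.
Elements before it: 22, 26, 34
Those larger than 21: 22, 26, 34

3 such elements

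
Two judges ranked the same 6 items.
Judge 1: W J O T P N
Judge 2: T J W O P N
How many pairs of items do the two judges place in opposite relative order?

Assign each item its position (1..6) in the first ordering, then rewrite the second ordering as that position sequence:
positions: W→1, J→2, O→3, T→4, P→5, N→6
second ordering as positions: [4, 2, 1, 3, 5, 6]
Discordant pairs = inversions in this position sequence.
4: 2, 1, 3 → 3
2: 1 → 1
1: 0
3: 0
5: 0
6: 0
Total: 3 + 1 + 0 + 0 + 0 + 0 = 4

4 discordant pairs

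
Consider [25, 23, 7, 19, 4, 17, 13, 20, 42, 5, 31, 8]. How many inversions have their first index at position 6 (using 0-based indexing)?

2 such elements

The element at index 6 is 13.
Elements after it: 20, 42, 5, 31, 8
Those smaller than 13: 5, 8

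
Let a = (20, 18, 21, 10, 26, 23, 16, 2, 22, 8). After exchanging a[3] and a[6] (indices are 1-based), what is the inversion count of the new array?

28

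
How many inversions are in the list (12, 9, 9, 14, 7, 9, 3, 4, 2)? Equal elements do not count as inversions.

Sweep left to right; for each value list the smaller values that follow it:
12: 7
9: 4
9: 4
14: 5
7: 3
9: 3
3: 1
4: 1
2: 0
Sum: 7 + 4 + 4 + 5 + 3 + 3 + 1 + 1 + 0 = 28

There are 28 out-of-order pairs.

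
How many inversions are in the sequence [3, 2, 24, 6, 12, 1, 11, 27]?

Element-by-element contributions:
3 → 2, 1 → 2
2 → 1 → 1
24 → 6, 12, 1, 11 → 4
6 → 1 → 1
12 → 1, 11 → 2
1 → none → 0
11 → none → 0
27 → none → 0
Sum: 2 + 1 + 4 + 1 + 2 + 0 + 0 + 0 = 10

10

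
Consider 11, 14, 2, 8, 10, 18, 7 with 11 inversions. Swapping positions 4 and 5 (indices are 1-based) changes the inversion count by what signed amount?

Positions 4 and 5 hold 8 and 10; after swapping, the array is [11, 14, 2, 10, 8, 18, 7].
Count, for each position, how many later elements it exceeds:
11: 4
14: 4
2: 0
10: 2
8: 1
18: 1
7: 0
Sum: 4 + 4 + 0 + 2 + 1 + 1 + 0 = 12
Change: 12 − 11 = +1

+1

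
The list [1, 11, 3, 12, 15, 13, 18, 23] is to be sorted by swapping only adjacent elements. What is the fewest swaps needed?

2

Each adjacent swap fixes exactly one inversion, so the minimum swap count equals the number of inversions.
Count inversions — for each element, later elements that are smaller:
1: none → 0
11: 3 → 1
3: none → 0
12: none → 0
15: 13 → 1
13: none → 0
18: none → 0
23: none → 0
Total inversions: 0 + 1 + 0 + 0 + 1 + 0 + 0 + 0 = 2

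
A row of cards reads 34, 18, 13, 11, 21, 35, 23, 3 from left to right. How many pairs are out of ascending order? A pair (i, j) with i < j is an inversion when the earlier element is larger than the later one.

Count, for each position, how many later elements it exceeds:
34: 6
18: 3
13: 2
11: 1
21: 1
35: 2
23: 1
3: 0
Sum: 6 + 3 + 2 + 1 + 1 + 2 + 1 + 0 = 16

16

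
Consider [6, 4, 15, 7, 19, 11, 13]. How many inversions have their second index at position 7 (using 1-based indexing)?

2

The element at index 7 is 13.
Elements before it: 6, 4, 15, 7, 19, 11
Those larger than 13: 15, 19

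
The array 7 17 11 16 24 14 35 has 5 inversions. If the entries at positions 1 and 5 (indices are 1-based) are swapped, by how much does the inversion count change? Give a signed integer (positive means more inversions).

+7

Positions 1 and 5 hold 7 and 24; after swapping, the array is [24, 17, 11, 16, 7, 14, 35].
Element-by-element contributions:
24 → 17, 11, 16, 7, 14 → 5
17 → 11, 16, 7, 14 → 4
11 → 7 → 1
16 → 7, 14 → 2
7 → none → 0
14 → none → 0
35 → none → 0
Sum: 5 + 4 + 1 + 2 + 0 + 0 + 0 = 12
Change: 12 − 5 = +7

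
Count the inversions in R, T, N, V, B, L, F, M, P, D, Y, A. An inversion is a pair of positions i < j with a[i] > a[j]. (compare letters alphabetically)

Inversions: 41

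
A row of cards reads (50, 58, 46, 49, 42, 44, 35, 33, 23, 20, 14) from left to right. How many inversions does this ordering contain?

Sweep left to right; for each value list the smaller values that follow it:
50 → 46, 49, 42, 44, 35, 33, 23, 20, 14 → 9
58 → 46, 49, 42, 44, 35, 33, 23, 20, 14 → 9
46 → 42, 44, 35, 33, 23, 20, 14 → 7
49 → 42, 44, 35, 33, 23, 20, 14 → 7
42 → 35, 33, 23, 20, 14 → 5
44 → 35, 33, 23, 20, 14 → 5
35 → 33, 23, 20, 14 → 4
33 → 23, 20, 14 → 3
23 → 20, 14 → 2
20 → 14 → 1
14 → none → 0
Sum: 9 + 9 + 7 + 7 + 5 + 5 + 4 + 3 + 2 + 1 + 0 = 52

52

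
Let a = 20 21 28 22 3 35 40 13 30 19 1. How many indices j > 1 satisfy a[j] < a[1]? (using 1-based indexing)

4

The element at index 1 is 20.
Elements after it: 21, 28, 22, 3, 35, 40, 13, 30, 19, 1
Those smaller than 20: 3, 13, 19, 1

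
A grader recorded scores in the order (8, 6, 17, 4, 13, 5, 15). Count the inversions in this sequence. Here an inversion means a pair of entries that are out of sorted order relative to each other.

Count, for each position, how many later elements it exceeds:
8 → 6, 4, 5 → 3
6 → 4, 5 → 2
17 → 4, 13, 5, 15 → 4
4 → none → 0
13 → 5 → 1
5 → none → 0
15 → none → 0
Sum: 3 + 2 + 4 + 0 + 1 + 0 + 0 = 10

10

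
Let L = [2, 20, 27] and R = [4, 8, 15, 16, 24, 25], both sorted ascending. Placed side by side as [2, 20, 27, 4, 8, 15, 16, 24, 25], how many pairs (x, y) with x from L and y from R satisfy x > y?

10 split inversions

For each element r of the right run, count left-run elements greater than r:
r = 4: 20, 27 → 2
r = 8: 20, 27 → 2
r = 15: 20, 27 → 2
r = 16: 20, 27 → 2
r = 24: 27 → 1
r = 25: 27 → 1
Cross-inversions: 2 + 2 + 2 + 2 + 1 + 1 = 10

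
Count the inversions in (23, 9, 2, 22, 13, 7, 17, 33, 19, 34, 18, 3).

30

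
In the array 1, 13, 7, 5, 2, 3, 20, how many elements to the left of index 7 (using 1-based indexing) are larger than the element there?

0

The element at index 7 is 20.
Elements before it: 1, 13, 7, 5, 2, 3
None of them are larger than 20.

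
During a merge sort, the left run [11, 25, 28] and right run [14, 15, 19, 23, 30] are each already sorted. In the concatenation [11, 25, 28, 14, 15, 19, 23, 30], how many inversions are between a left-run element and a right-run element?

Take each right-half value and tally the left-half values above it:
r = 14: 25, 28 → 2
r = 15: 25, 28 → 2
r = 19: 25, 28 → 2
r = 23: 25, 28 → 2
r = 30: none → 0
Cross-inversions: 2 + 2 + 2 + 2 + 0 = 8

Cross-inversions: 8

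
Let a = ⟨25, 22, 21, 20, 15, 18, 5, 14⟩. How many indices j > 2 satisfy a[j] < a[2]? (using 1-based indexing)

6 such elements

The element at index 2 is 22.
Elements after it: 21, 20, 15, 18, 5, 14
Those smaller than 22: 21, 20, 15, 18, 5, 14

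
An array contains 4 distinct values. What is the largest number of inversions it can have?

6

A reversed (strictly descending) arrangement makes every pair an inversion, giving C(4, 2) inversions.
C(4, 2) = 4·3/2 = 6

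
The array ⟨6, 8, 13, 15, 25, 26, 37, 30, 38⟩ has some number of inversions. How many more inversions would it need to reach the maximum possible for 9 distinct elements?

35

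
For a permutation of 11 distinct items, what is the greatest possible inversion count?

The maximum occurs when the array is in strictly decreasing order: every one of the C(11, 2) pairs is inverted.
C(11, 2) = 11·10/2 = 55

55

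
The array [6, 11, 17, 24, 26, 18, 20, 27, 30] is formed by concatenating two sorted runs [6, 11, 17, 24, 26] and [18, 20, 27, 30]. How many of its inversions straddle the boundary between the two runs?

There are 4 cross-inversions.

Take each right-half value and tally the left-half values above it:
r = 18: 24, 26 → 2
r = 20: 24, 26 → 2
r = 27: none → 0
r = 30: none → 0
Cross-inversions: 2 + 2 + 0 + 0 = 4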